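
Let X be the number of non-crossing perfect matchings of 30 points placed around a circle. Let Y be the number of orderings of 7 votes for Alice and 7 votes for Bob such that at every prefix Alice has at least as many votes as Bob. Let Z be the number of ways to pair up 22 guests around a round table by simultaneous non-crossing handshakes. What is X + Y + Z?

Pairing 30 circle points by 15 non-crossing chords gives C_15 matchings. So X = C_15 = 9694845.
Ballot sequences with n votes each where one side never trails are Dyck words, counted by C_n; here n = 7. So Y = C_7 = 429.
Non-crossing handshake pairings of 2n people are counted by C_n; 22 people gives n = 11. So Z = C_11 = 58786.
X + Y + Z = 9694845 + 429 + 58786 = 9754060.

9754060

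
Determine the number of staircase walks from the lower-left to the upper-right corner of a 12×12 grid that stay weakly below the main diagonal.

Monotone paths in an n×n grid that stay weakly below the diagonal are counted by C_n; here n = 12.
C_12 = C(24,12)/13 = 2704156/13 = 208012.

208012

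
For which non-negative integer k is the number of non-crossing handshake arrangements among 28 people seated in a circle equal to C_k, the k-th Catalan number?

Non-crossing handshake pairings of 2n people are counted by C_n; 28 people gives n = 14.

14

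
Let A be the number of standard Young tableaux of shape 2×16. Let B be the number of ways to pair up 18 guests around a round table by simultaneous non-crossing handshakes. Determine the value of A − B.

By the hook-length formula (or a Dyck-path bijection), SYT of shape 2×16 number C_16. So A = C_16 = 35357670.
Non-crossing handshake pairings of 2n people are counted by C_n; 18 people gives n = 9. So B = C_9 = 4862.
A − B = 35357670 − 4862 = 35352808.

35352808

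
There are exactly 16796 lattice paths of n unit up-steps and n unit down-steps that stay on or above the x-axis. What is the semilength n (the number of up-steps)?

10

Dyck paths of semilength n are counted by C_n, and C_10 = 16796.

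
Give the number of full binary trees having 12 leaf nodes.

A full binary tree with L leaves has L−1 internal nodes and is counted by C_{L−1}; L = 12 gives C_11.
C_11 = 58786.

58786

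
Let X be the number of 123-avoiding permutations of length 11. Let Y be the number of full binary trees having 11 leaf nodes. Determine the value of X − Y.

For any fixed pattern of length 3, the pattern-avoiding permutations of [11] number C_11. So X = C_11 = 58786.
Full binary trees with 11 leaves have 11−1 = 10 internal nodes, so there are C_10 of them. So Y = C_10 = 16796.
X − Y = 58786 − 16796 = 41990.

41990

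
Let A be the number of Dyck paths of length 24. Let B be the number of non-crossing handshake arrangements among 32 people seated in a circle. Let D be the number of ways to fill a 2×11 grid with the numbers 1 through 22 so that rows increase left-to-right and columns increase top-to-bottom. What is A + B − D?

A Dyck path with 12 up-steps and 12 down-steps has semilength 12, so there are C_12 of them. So A = C_12 = 208012.
Non-crossing handshake pairings of 2n people are counted by C_n; 32 people gives n = 16. So B = C_16 = 35357670.
By the hook-length formula (or a Dyck-path bijection), SYT of shape 2×11 number C_11. So D = C_11 = 58786.
A + B − D = 208012 + 35357670 − 58786 = 35506896.

35506896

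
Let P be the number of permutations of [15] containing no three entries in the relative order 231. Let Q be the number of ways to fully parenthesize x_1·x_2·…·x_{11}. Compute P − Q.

Permutations of [n] avoiding any single length-3 pattern are counted by C_n; here n = 15. So P = C_15 = 9694845.
Bracketing 11 factors into binary products is counted by C_{11−1} = C_10. So Q = C_10 = 16796.
P − Q = 9694845 − 16796 = 9678049.

9678049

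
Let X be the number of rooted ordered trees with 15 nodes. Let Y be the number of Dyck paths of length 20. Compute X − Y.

Rooted ordered (plane) trees on m nodes have m−1 edges and are counted by C_{m−1}; m = 15 gives C_14. So X = C_14 = 2674440.
Paths of 10 up- and 10 down-steps that never dip below the axis are Dyck paths; their count is C_10. So Y = C_10 = 16796.
X − Y = 2674440 − 16796 = 2657644.

2657644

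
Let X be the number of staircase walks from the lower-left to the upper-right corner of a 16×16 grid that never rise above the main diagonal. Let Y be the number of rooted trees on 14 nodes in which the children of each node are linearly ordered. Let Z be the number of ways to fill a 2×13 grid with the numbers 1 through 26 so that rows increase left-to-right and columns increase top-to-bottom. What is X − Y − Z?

33871870

Sub-diagonal monotone paths from (0,0) to (16,16) biject with Dyck paths of semilength 16, giving C_16. So X = C_16 = 35357670.
Rooted ordered (plane) trees on m nodes have m−1 edges and are counted by C_{m−1}; m = 14 gives C_13. So Y = C_13 = 742900.
By the hook-length formula (or a Dyck-path bijection), SYT of shape 2×13 number C_13. So Z = C_13 = 742900.
X − Y − Z = 35357670 − 742900 − 742900 = 33871870.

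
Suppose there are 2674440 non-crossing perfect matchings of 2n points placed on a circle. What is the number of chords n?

14

Non-crossing pairings of 2n points on a circle are counted by C_n; 2674440 = C_14.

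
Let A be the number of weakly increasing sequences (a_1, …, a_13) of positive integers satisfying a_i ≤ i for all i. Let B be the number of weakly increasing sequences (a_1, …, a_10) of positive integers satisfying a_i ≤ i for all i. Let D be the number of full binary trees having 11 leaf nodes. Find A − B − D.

Weakly increasing sequences with a_i ≤ i biject with Dyck paths of semilength 13, so there are C_13. So A = C_13 = 742900.
Weakly increasing sequences with a_i ≤ i biject with Dyck paths of semilength 10, so there are C_10. So B = C_10 = 16796.
Full binary trees with 11 leaves have 11−1 = 10 internal nodes, so there are C_10 of them. So D = C_10 = 16796.
A − B − D = 742900 − 16796 − 16796 = 709308.

709308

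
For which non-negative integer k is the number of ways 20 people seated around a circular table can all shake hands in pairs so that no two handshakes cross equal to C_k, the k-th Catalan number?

10

Non-crossing handshake pairings of 2n people are counted by C_n; 20 people gives n = 10.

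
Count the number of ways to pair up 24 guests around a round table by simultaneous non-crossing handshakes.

With 24 = 2·12 people, non-crossing handshake pairings are non-crossing perfect matchings on a circle, counted by C_12.
C_12 = C_11 · 2(2·11+1)/(11+2) = 58786 · 46/13 = 208012.

208012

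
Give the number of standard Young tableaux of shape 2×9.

4862

By the hook-length formula (or a Dyck-path bijection), SYT of shape 2×9 number C_9.
C_9 = C(18,9)/10 = 48620/10 = 4862.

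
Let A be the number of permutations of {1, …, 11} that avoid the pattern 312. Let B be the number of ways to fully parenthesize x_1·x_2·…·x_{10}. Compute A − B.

53924

Permutations of [n] avoiding any single length-3 pattern are counted by C_n; here n = 11. So A = C_11 = 58786.
Parenthesizations of m factors correspond to full binary trees with m leaves, counted by C_{m−1}; m = 10 gives C_9. So B = C_9 = 4862.
A − B = 58786 − 4862 = 53924.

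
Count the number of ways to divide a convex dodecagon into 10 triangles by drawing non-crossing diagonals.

16796

The number of triangulations of a 12-gon is the Catalan number C_10 (index = sides − 2).
C_10 = C(20,10)/11 = 184756/11 = 16796.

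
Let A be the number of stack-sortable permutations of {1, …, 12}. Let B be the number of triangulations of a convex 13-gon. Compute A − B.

By Knuth's characterisation, the stack-sortable permutations of length 12 are the 231-avoiders, numbering C_12. So A = C_12 = 208012.
The number of triangulations of a 13-gon is the Catalan number C_11 (index = sides − 2). So B = C_11 = 58786.
A − B = 208012 − 58786 = 149226.

149226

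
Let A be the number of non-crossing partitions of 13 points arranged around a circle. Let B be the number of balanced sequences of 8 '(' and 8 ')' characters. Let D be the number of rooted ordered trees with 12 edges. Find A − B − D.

The non-crossing partitions of [13] form a lattice of size C_13. So A = C_13 = 742900.
A balanced arrangement of 8 bracket pairs is a Dyck word of semilength 8, so the count is C_8. So B = C_8 = 1430.
A rooted plane tree with 12 edges has 13 nodes, and the count is C_12. So D = C_12 = 208012.
A − B − D = 742900 − 1430 − 208012 = 533458.

533458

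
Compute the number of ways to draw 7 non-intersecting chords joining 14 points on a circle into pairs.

429

Non-crossing perfect matchings of 2n points on a circle are counted by C_n; with 14 points, n = 7.
C_7 = C(14,7)/8 = 3432/8 = 429.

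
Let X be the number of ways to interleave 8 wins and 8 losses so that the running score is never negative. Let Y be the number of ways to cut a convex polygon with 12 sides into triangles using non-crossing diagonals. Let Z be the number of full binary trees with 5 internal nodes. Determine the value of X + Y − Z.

Ballot sequences with n votes each where one side never trails are Dyck words, counted by C_n; here n = 8. So X = C_8 = 1430.
Triangulations of a convex m-gon are counted by C_{m−2}; with m = 12 this is C_10. So Y = C_10 = 16796.
The number of full binary trees on 5 internal nodes is the Catalan number C_5. So Z = C_5 = 42.
X + Y − Z = 1430 + 16796 − 42 = 18184.

18184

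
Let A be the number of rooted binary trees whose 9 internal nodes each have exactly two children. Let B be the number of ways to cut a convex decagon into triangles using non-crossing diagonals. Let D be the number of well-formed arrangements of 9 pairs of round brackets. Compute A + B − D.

1430

The number of full binary trees on 9 internal nodes is the Catalan number C_9. So A = C_9 = 4862.
Triangulations of a convex m-gon are counted by C_{m−2}; with m = 10 this is C_8. So B = C_8 = 1430.
A balanced arrangement of 9 bracket pairs is a Dyck word of semilength 9, so the count is C_9. So D = C_9 = 4862.
A + B − D = 4862 + 1430 − 4862 = 1430.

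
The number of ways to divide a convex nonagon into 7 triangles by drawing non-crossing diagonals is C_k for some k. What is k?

Triangulations of a convex m-gon are counted by C_{m−2}; with m = 9 this is C_7.

7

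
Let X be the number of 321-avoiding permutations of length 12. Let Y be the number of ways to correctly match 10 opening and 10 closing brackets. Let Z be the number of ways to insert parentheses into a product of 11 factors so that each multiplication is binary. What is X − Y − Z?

174420

Permutations of [n] avoiding any single length-3 pattern are counted by C_n; here n = 12. So X = C_12 = 208012.
With 10 pairs the number of balanced bracket strings is the Catalan number C_10. So Y = C_10 = 16796.
Parenthesizations of m factors correspond to full binary trees with m leaves, counted by C_{m−1}; m = 11 gives C_10. So Z = C_10 = 16796.
X − Y − Z = 208012 − 16796 − 16796 = 174420.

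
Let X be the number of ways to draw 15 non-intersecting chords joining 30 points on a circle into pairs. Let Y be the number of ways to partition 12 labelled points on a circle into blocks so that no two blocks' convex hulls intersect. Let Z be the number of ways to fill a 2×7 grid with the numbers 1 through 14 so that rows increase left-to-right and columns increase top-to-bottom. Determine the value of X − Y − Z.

9486404

Non-crossing perfect matchings of 2n points on a circle are counted by C_n; with 30 points, n = 15. So X = C_15 = 9694845.
The non-crossing partitions of [12] form a lattice of size C_12. So Y = C_12 = 208012.
Standard Young tableaux of shape 2×n are counted by C_n; here n = 7. So Z = C_7 = 429.
X − Y − Z = 9694845 − 208012 − 429 = 9486404.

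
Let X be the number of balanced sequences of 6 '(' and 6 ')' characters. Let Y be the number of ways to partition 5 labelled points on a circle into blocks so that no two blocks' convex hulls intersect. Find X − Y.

With 6 pairs the number of balanced bracket strings is the Catalan number C_6. So X = C_6 = 132.
The non-crossing partitions of [5] form a lattice of size C_5. So Y = C_5 = 42.
X − Y = 132 − 42 = 90.

90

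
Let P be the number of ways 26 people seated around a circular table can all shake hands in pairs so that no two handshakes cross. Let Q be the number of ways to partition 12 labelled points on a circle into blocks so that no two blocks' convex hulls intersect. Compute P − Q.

534888

Non-crossing handshake pairings of 2n people are counted by C_n; 26 people gives n = 13. So P = C_13 = 742900.
The non-crossing partitions of [12] form a lattice of size C_12. So Q = C_12 = 208012.
P − Q = 742900 − 208012 = 534888.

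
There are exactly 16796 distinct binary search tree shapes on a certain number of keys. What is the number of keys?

10

Binary search tree shapes on n keys are counted by C_n, and C_10 = 16796.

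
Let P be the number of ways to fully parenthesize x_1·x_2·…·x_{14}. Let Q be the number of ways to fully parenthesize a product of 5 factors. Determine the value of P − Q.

742886

Ways to associate a product of 14 factors correspond to binary trees on 14 leaves, so the count is C_13. So P = C_13 = 742900.
Parenthesizations of m factors correspond to full binary trees with m leaves, counted by C_{m−1}; m = 5 gives C_4. So Q = C_4 = 14.
P − Q = 742900 − 14 = 742886.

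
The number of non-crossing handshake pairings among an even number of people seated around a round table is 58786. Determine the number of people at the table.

Non-crossing handshake pairings of 2n people are counted by C_n. Since C_11 = 58786, the index is 11.
So n = 11, and there are 2n = 22 people.

22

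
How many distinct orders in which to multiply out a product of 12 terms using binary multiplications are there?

58786

Bracketing 12 factors into binary products is counted by C_{12−1} = C_11.
C_11 = C_10 · 2(2·10+1)/(10+2) = 16796 · 42/12 = 58786.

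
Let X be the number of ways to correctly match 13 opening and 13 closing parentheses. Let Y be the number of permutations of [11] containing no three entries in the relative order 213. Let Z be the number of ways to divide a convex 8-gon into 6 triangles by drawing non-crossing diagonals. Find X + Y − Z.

With 13 pairs the number of balanced bracket strings is the Catalan number C_13. So X = C_13 = 742900.
Permutations of [n] avoiding any single length-3 pattern are counted by C_n; here n = 11. So Y = C_11 = 58786.
The number of triangulations of an 8-gon is the Catalan number C_6 (index = sides − 2). So Z = C_6 = 132.
X + Y − Z = 742900 + 58786 − 132 = 801554.

801554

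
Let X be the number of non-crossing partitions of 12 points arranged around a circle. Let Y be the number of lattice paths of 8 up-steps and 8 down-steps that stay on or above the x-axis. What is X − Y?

Non-crossing partitions of an n-element set are counted by C_n; here n = 12. So X = C_12 = 208012.
Dyck paths of semilength n (length 2n) are counted by C_n; here n = 8. So Y = C_8 = 1430.
X − Y = 208012 − 1430 = 206582.

206582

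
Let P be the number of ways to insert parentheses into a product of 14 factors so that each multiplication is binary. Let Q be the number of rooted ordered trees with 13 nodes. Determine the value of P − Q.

534888

Bracketing 14 factors into binary products is counted by C_{14−1} = C_13. So P = C_13 = 742900.
Rooted ordered (plane) trees on m nodes have m−1 edges and are counted by C_{m−1}; m = 13 gives C_12. So Q = C_12 = 208012.
P − Q = 742900 − 208012 = 534888.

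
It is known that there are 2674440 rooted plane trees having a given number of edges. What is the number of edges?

Rooted ordered trees with n edges are counted by C_n, and C_14 = 2674440.

14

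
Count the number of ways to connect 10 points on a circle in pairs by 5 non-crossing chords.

Non-crossing perfect matchings of 2n points on a circle are counted by C_n; with 10 points, n = 5.
C_5 = C_4 · 2(2·4+1)/(4+2) = 14 · 18/6 = 42.

42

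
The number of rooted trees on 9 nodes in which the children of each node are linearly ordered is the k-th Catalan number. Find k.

Rooted ordered (plane) trees on m nodes have m−1 edges and are counted by C_{m−1}; m = 9 gives C_8.

8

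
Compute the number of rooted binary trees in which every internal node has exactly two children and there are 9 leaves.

A full binary tree with L leaves has L−1 internal nodes and is counted by C_{L−1}; L = 9 gives C_8.
C_8 = C_7 · 2(2·7+1)/(7+2) = 429 · 30/9 = 1430.

1430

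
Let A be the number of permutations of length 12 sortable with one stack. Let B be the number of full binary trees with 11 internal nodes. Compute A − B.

By Knuth's characterisation, the stack-sortable permutations of length 12 are the 231-avoiders, numbering C_12. So A = C_12 = 208012.
The number of full binary trees on 11 internal nodes is the Catalan number C_11. So B = C_11 = 58786.
A − B = 208012 − 58786 = 149226.

149226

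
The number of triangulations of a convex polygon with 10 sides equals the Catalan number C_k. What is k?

A convex 10-gon is triangulated into 8 triangles, and the number of such triangulations is the Catalan number C_{10−2} = C_8.

8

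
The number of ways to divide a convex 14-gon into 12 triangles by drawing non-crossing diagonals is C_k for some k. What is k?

12

A convex 14-gon is triangulated into 12 triangles, and the number of such triangulations is the Catalan number C_{14−2} = C_12.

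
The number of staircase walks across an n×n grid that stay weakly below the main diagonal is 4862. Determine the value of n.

9

Such diagonal-avoiding paths in an n×n grid are counted by C_n, and C_9 = 4862.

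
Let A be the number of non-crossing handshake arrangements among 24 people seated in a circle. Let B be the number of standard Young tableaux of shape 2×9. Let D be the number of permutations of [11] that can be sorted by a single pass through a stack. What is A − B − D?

Non-crossing handshake pairings of 2n people are counted by C_n; 24 people gives n = 12. So A = C_12 = 208012.
By the hook-length formula (or a Dyck-path bijection), SYT of shape 2×9 number C_9. So B = C_9 = 4862.
By Knuth's characterisation, the stack-sortable permutations of length 11 are the 231-avoiders, numbering C_11. So D = C_11 = 58786.
A − B − D = 208012 − 4862 − 58786 = 144364.

144364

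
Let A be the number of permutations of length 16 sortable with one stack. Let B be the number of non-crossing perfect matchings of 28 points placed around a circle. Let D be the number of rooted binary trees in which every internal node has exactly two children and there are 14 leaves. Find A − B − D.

By Knuth's characterisation, the stack-sortable permutations of length 16 are the 231-avoiders, numbering C_16. So A = C_16 = 35357670.
Pairing 28 circle points by 14 non-crossing chords gives C_14 matchings. So B = C_14 = 2674440.
A full binary tree with L leaves has L−1 internal nodes and is counted by C_{L−1}; L = 14 gives C_13. So D = C_13 = 742900.
A − B − D = 35357670 − 2674440 − 742900 = 31940330.

31940330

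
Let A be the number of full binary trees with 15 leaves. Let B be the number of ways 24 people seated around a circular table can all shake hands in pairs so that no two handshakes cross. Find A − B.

A full binary tree with L leaves has L−1 internal nodes and is counted by C_{L−1}; L = 15 gives C_14. So A = C_14 = 2674440.
Non-crossing handshake pairings of 2n people are counted by C_n; 24 people gives n = 12. So B = C_12 = 208012.
A − B = 2674440 − 208012 = 2466428.

2466428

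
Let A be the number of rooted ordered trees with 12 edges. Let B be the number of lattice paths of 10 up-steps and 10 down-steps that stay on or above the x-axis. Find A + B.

Rooted ordered trees with n edges are counted by C_n; here n = 12. So A = C_12 = 208012.
Dyck paths of semilength n (length 2n) are counted by C_n; here n = 10. So B = C_10 = 16796.
A + B = 208012 + 16796 = 224808.

224808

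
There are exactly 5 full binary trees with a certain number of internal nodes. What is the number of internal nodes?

3

Full binary trees with n internal nodes are counted by C_n, and C_3 = 5.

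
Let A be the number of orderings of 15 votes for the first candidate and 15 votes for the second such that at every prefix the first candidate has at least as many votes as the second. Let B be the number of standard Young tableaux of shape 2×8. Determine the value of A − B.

9693415

Ballot sequences with n votes each where one side never trails are Dyck words, counted by C_n; here n = 15. So A = C_15 = 9694845.
Standard Young tableaux of shape 2×n are counted by C_n; here n = 8. So B = C_8 = 1430.
A − B = 9694845 − 1430 = 9693415.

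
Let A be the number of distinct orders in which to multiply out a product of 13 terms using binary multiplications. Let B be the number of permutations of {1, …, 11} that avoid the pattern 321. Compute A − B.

Parenthesizations of m factors correspond to full binary trees with m leaves, counted by C_{m−1}; m = 13 gives C_12. So A = C_12 = 208012.
Permutations of [n] avoiding any single length-3 pattern are counted by C_n; here n = 11. So B = C_11 = 58786.
A − B = 208012 − 58786 = 149226.

149226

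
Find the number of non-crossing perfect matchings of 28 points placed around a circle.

Pairing 28 circle points by 14 non-crossing chords gives C_14 matchings.
C_14 = 2674440.

2674440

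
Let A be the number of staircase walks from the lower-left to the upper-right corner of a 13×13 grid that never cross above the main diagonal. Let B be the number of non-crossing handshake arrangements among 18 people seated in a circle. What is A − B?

738038

Monotone paths in an n×n grid that stay weakly below the diagonal are counted by C_n; here n = 13. So A = C_13 = 742900.
With 18 = 2·9 people, non-crossing handshake pairings are non-crossing perfect matchings on a circle, counted by C_9. So B = C_9 = 4862.
A − B = 742900 − 4862 = 738038.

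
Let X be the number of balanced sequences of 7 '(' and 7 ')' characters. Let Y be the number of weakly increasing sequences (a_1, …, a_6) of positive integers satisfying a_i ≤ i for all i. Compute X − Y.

Balanced strings of n pairs of brackets are counted by C_n; here n = 7. So X = C_7 = 429.
Such sub-staircase sequences of length n are counted by C_n; here n = 6. So Y = C_6 = 132.
X − Y = 429 − 132 = 297.

297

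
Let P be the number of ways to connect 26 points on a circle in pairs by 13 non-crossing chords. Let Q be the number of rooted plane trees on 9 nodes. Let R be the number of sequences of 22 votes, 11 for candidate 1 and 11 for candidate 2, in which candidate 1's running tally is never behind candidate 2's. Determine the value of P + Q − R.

685544

Non-crossing perfect matchings of 2n points on a circle are counted by C_n; with 26 points, n = 13. So P = C_13 = 742900.
A rooted plane tree on 9 nodes has 8 edges, and such trees are counted by C_8. So Q = C_8 = 1430.
Reading a vote for the leader as '(' and for the other as ')' turns such a sequence into a balanced string of 11 pairs, so the count is C_11. So R = C_11 = 58786.
P + Q − R = 742900 + 1430 − 58786 = 685544.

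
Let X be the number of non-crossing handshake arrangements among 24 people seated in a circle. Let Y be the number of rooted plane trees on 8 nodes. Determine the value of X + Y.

With 24 = 2·12 people, non-crossing handshake pairings are non-crossing perfect matchings on a circle, counted by C_12. So X = C_12 = 208012.
A rooted plane tree on 8 nodes has 7 edges, and such trees are counted by C_7. So Y = C_7 = 429.
X + Y = 208012 + 429 = 208441.

208441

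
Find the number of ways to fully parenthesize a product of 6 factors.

42

Bracketing 6 factors into binary products is counted by C_{6−1} = C_5.
C_5 = C_4 · 2(2·4+1)/(4+2) = 14 · 18/6 = 42.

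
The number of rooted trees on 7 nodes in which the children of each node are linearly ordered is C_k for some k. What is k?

Rooted ordered (plane) trees on m nodes have m−1 edges and are counted by C_{m−1}; m = 7 gives C_6.

6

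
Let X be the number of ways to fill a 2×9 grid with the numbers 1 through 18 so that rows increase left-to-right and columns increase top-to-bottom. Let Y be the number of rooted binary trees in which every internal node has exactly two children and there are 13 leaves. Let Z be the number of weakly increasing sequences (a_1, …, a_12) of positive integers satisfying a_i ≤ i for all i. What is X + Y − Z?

4862

Standard Young tableaux of shape 2×n are counted by C_n; here n = 9. So X = C_9 = 4862.
Full binary trees with 13 leaves have 13−1 = 12 internal nodes, so there are C_12 of them. So Y = C_12 = 208012.
Weakly increasing sequences with a_i ≤ i biject with Dyck paths of semilength 12, so there are C_12. So Z = C_12 = 208012.
X + Y − Z = 4862 + 208012 − 208012 = 4862.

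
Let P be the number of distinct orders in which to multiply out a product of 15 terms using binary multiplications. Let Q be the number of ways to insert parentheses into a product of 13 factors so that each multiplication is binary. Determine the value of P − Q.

2466428

Bracketing 15 factors into binary products is counted by C_{15−1} = C_14. So P = C_14 = 2674440.
Parenthesizations of m factors correspond to full binary trees with m leaves, counted by C_{m−1}; m = 13 gives C_12. So Q = C_12 = 208012.
P − Q = 2674440 − 208012 = 2466428.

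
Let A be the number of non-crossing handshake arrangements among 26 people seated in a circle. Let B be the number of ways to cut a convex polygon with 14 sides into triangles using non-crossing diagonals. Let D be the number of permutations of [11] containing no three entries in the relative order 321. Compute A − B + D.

593674

With 26 = 2·13 people, non-crossing handshake pairings are non-crossing perfect matchings on a circle, counted by C_13. So A = C_13 = 742900.
The number of triangulations of a 14-gon is the Catalan number C_12 (index = sides − 2). So B = C_12 = 208012.
For any fixed pattern of length 3, the pattern-avoiding permutations of [11] number C_11. So D = C_11 = 58786.
A − B + D = 742900 − 208012 + 58786 = 593674.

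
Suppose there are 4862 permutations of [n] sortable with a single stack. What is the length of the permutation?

Stack-sortable permutations of [n] are counted by C_n. The Catalan number equal to 4862 is C_9.

9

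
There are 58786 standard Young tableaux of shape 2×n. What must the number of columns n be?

Standard Young tableaux of shape 2×n are counted by C_n. Since C_11 = 58786, the index is 11.

11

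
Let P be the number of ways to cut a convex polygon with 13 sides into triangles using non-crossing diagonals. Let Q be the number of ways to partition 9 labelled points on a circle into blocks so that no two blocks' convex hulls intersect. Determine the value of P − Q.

The number of triangulations of a 13-gon is the Catalan number C_11 (index = sides − 2). So P = C_11 = 58786.
The non-crossing partitions of [9] form a lattice of size C_9. So Q = C_9 = 4862.
P − Q = 58786 − 4862 = 53924.

53924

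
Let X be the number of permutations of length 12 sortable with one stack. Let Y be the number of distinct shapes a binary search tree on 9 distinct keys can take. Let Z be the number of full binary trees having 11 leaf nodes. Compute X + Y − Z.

By Knuth's characterisation, the stack-sortable permutations of length 12 are the 231-avoiders, numbering C_12. So X = C_12 = 208012.
There are C_n binary search tree shapes on n keys; with n = 9 that is C_9. So Y = C_9 = 4862.
A full binary tree with L leaves has L−1 internal nodes and is counted by C_{L−1}; L = 11 gives C_10. So Z = C_10 = 16796.
X + Y − Z = 208012 + 4862 − 16796 = 196078.

196078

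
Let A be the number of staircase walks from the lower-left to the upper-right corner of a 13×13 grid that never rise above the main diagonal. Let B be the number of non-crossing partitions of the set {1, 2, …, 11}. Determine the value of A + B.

Monotone paths in an n×n grid that stay weakly below the diagonal are counted by C_n; here n = 13. So A = C_13 = 742900.
Non-crossing partitions of an n-element set are counted by C_n; here n = 11. So B = C_11 = 58786.
A + B = 742900 + 58786 = 801686.

801686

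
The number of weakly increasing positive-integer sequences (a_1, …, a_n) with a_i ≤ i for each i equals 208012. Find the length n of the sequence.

12

Such sub-staircase sequences of length n are counted by C_n. The Catalan number equal to 208012 is C_12.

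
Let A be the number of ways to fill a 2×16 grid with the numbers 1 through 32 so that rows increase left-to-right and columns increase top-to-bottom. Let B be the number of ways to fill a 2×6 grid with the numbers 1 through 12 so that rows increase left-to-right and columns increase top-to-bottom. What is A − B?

Standard Young tableaux of shape 2×n are counted by C_n; here n = 16. So A = C_16 = 35357670.
By the hook-length formula (or a Dyck-path bijection), SYT of shape 2×6 number C_6. So B = C_6 = 132.
A − B = 35357670 − 132 = 35357538.

35357538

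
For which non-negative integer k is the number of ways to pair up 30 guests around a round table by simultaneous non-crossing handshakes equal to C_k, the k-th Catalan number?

With 30 = 2·15 people, non-crossing handshake pairings are non-crossing perfect matchings on a circle, counted by C_15.

15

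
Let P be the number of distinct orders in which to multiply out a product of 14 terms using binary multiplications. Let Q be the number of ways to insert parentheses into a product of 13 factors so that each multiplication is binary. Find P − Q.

Parenthesizations of m factors correspond to full binary trees with m leaves, counted by C_{m−1}; m = 14 gives C_13. So P = C_13 = 742900.
Ways to associate a product of 13 factors correspond to binary trees on 13 leaves, so the count is C_12. So Q = C_12 = 208012.
P − Q = 742900 − 208012 = 534888.

534888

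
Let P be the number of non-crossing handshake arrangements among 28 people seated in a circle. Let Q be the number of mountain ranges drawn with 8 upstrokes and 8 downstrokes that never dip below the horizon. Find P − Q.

2673010

With 28 = 2·14 people, non-crossing handshake pairings are non-crossing perfect matchings on a circle, counted by C_14. So P = C_14 = 2674440.
A Dyck path with 8 up-steps and 8 down-steps has semilength 8, so there are C_8 of them. So Q = C_8 = 1430.
P − Q = 2674440 − 1430 = 2673010.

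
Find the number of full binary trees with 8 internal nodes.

1430

The number of full binary trees on 8 internal nodes is the Catalan number C_8.
C_8 = 1430.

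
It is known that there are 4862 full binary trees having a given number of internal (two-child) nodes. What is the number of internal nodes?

9

Full binary trees with n internal nodes are counted by C_n, and C_9 = 4862.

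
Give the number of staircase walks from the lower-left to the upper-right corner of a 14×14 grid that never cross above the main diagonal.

Monotone paths in an n×n grid that stay weakly below the diagonal are counted by C_n; here n = 14.
C_14 = C_13 · 2(2·13+1)/(13+2) = 742900 · 54/15 = 2674440.

2674440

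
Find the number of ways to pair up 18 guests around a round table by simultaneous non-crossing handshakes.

4862

Non-crossing handshake pairings of 2n people are counted by C_n; 18 people gives n = 9.
C_9 = C_8 · 2(2·8+1)/(8+2) = 1430 · 34/10 = 4862.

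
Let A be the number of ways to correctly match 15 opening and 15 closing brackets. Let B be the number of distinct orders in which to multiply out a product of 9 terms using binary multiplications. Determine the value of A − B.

9693415

With 15 pairs the number of balanced bracket strings is the Catalan number C_15. So A = C_15 = 9694845.
Ways to associate a product of 9 factors correspond to binary trees on 9 leaves, so the count is C_8. So B = C_8 = 1430.
A − B = 9694845 − 1430 = 9693415.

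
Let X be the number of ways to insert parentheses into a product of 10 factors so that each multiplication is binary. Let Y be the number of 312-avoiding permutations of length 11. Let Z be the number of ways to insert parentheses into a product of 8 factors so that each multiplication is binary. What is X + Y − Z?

63219

Bracketing 10 factors into binary products is counted by C_{10−1} = C_9. So X = C_9 = 4862.
Permutations of [n] avoiding any single length-3 pattern are counted by C_n; here n = 11. So Y = C_11 = 58786.
Parenthesizations of m factors correspond to full binary trees with m leaves, counted by C_{m−1}; m = 8 gives C_7. So Z = C_7 = 429.
X + Y − Z = 4862 + 58786 − 429 = 63219.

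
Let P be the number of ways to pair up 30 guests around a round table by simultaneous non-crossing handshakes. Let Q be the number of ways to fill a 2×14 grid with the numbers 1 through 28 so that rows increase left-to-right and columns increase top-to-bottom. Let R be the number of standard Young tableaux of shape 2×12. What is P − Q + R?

Non-crossing handshake pairings of 2n people are counted by C_n; 30 people gives n = 15. So P = C_15 = 9694845.
Standard Young tableaux of shape 2×n are counted by C_n; here n = 14. So Q = C_14 = 2674440.
By the hook-length formula (or a Dyck-path bijection), SYT of shape 2×12 number C_12. So R = C_12 = 208012.
P − Q + R = 9694845 − 2674440 + 208012 = 7228417.

7228417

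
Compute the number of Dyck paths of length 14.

429

A Dyck path with 7 up-steps and 7 down-steps has semilength 7, so there are C_7 of them.
C_7 = C(14,7)/8 = 3432/8 = 429.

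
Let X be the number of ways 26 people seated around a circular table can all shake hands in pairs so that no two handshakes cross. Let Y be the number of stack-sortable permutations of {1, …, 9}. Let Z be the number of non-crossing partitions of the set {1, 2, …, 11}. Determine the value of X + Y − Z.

688976

Non-crossing handshake pairings of 2n people are counted by C_n; 26 people gives n = 13. So X = C_13 = 742900.
By Knuth's characterisation, the stack-sortable permutations of length 9 are the 231-avoiders, numbering C_9. So Y = C_9 = 4862.
Non-crossing partitions of an n-element set are counted by C_n; here n = 11. So Z = C_11 = 58786.
X + Y − Z = 742900 + 4862 − 58786 = 688976.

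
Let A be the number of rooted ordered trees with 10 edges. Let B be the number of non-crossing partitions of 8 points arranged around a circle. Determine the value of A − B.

15366

A rooted plane tree with 10 edges has 11 nodes, and the count is C_10. So A = C_10 = 16796.
Non-crossing partitions of an n-element set are counted by C_n; here n = 8. So B = C_8 = 1430.
A − B = 16796 − 1430 = 15366.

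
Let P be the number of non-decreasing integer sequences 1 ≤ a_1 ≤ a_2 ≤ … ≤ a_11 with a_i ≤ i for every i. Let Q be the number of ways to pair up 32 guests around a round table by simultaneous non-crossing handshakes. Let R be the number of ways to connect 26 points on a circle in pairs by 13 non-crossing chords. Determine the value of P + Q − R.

Weakly increasing sequences with a_i ≤ i biject with Dyck paths of semilength 11, so there are C_11. So P = C_11 = 58786.
With 32 = 2·16 people, non-crossing handshake pairings are non-crossing perfect matchings on a circle, counted by C_16. So Q = C_16 = 35357670.
Non-crossing perfect matchings of 2n points on a circle are counted by C_n; with 26 points, n = 13. So R = C_13 = 742900.
P + Q − R = 58786 + 35357670 − 742900 = 34673556.

34673556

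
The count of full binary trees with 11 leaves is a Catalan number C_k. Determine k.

10

A full binary tree with L leaves has L−1 internal nodes and is counted by C_{L−1}; L = 11 gives C_10.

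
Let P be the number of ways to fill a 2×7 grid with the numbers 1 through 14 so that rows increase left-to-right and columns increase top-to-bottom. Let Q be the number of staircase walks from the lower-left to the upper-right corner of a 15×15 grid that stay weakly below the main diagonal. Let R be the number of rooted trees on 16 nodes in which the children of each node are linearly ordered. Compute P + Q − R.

Standard Young tableaux of shape 2×n are counted by C_n; here n = 7. So P = C_7 = 429.
Monotone paths in an n×n grid that stay weakly below the diagonal are counted by C_n; here n = 15. So Q = C_15 = 9694845.
A rooted plane tree on 16 nodes has 15 edges, and such trees are counted by C_15. So R = C_15 = 9694845.
P + Q − R = 429 + 9694845 − 9694845 = 429.

429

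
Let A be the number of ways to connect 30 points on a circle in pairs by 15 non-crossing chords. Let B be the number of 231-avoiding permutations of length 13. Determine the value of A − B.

Non-crossing perfect matchings of 2n points on a circle are counted by C_n; with 30 points, n = 15. So A = C_15 = 9694845.
For any fixed pattern of length 3, the pattern-avoiding permutations of [13] number C_13. So B = C_13 = 742900.
A − B = 9694845 − 742900 = 8951945.

8951945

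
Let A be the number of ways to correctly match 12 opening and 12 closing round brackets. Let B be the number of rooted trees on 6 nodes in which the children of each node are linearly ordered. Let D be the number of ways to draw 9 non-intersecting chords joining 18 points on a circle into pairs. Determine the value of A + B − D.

203192

Balanced strings of n pairs of brackets are counted by C_n; here n = 12. So A = C_12 = 208012.
A rooted plane tree on 6 nodes has 5 edges, and such trees are counted by C_5. So B = C_5 = 42.
Pairing 18 circle points by 9 non-crossing chords gives C_9 matchings. So D = C_9 = 4862.
A + B − D = 208012 + 42 − 4862 = 203192.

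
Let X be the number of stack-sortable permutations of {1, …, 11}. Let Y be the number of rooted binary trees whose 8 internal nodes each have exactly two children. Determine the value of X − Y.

By Knuth's characterisation, the stack-sortable permutations of length 11 are the 231-avoiders, numbering C_11. So X = C_11 = 58786.
The number of full binary trees on 8 internal nodes is the Catalan number C_8. So Y = C_8 = 1430.
X − Y = 58786 − 1430 = 57356.

57356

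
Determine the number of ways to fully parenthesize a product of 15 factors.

2674440

Ways to associate a product of 15 factors correspond to binary trees on 15 leaves, so the count is C_14.
C_14 = C(28,14)/15 = 40116600/15 = 2674440.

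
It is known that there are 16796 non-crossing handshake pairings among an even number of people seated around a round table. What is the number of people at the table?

Non-crossing handshake pairings of 2n people are counted by C_n. Since C_10 = 16796, the index is 10.
So n = 10, and there are 2n = 20 people.

20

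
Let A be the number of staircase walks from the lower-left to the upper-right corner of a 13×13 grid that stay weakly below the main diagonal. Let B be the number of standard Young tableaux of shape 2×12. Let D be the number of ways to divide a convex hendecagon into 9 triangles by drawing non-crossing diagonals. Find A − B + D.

539750

Sub-diagonal monotone paths from (0,0) to (13,13) biject with Dyck paths of semilength 13, giving C_13. So A = C_13 = 742900.
Standard Young tableaux of shape 2×n are counted by C_n; here n = 12. So B = C_12 = 208012.
A convex 11-gon is triangulated into 9 triangles, and the number of such triangulations is the Catalan number C_{11−2} = C_9. So D = C_9 = 4862.
A − B + D = 742900 − 208012 + 4862 = 539750.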